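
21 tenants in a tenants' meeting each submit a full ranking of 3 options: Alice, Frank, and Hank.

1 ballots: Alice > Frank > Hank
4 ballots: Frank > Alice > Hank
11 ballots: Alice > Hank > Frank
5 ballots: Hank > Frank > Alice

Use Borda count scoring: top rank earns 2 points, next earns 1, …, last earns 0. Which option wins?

Borda scores:
  Alice: 2 + 4·1 + 11·2 + 5·0 = 28
  Frank: 1 + 4·2 + 11·0 + 5·1 = 14
  Hank: 0 + 4·0 + 11·1 + 5·2 = 21
Alice has the highest total.

Alice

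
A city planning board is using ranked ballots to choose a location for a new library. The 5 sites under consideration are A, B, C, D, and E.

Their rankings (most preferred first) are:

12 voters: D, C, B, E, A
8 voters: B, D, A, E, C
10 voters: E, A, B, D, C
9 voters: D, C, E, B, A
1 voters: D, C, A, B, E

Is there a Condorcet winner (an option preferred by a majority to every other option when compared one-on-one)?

Head-to-head results (40 voters total):
A vs B: B wins 29–11.
A vs C: C wins 22–18.
A vs D: D wins 30–10.
A vs E: E wins 31–9.
B vs C: C wins 22–18.
B vs D: D wins 22–18.
B vs E: B wins 21–19.
C vs D: D wins 40–0.
C vs E: C wins 22–18.
D vs E: D wins 30–10.
D beats each rival — A (30–10), B (22–18), C (40–0), E (30–10) — so D is the Condorcet winner.

Yes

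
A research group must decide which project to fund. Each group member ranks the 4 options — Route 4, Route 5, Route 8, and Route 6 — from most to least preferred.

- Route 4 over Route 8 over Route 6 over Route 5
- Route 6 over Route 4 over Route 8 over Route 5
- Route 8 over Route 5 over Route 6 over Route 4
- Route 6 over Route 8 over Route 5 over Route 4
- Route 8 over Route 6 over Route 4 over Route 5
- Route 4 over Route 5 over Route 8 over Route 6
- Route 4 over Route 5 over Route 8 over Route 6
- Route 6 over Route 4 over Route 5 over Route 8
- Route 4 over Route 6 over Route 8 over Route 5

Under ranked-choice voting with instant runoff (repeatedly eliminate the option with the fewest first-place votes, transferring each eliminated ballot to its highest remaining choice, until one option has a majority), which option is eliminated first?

Round 1: Route 4 4, Route 6 3, Route 8 2, Route 5 0. Route 5 has the fewest and is eliminated.
Round 2: Route 4 4, Route 6 3, Route 8 2. Route 8 has the fewest and is eliminated.
Round 3: Route 6 5, Route 4 4. Route 6 has a majority.

Route 5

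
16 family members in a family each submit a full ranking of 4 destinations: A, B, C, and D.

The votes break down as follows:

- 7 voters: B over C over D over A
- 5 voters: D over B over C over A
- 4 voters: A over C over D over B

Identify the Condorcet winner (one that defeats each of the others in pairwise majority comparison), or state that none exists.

Head-to-head results (16 voters total):
A vs B: B wins 12–4.
A vs C: C wins 12–4.
A vs D: D wins 12–4.
B vs C: B wins 12–4.
B vs D: D wins 9–7.
C vs D: C wins 11–5.
No candidate beats all others: B beats C beats D beats B, a majority cycle.

None — there is no Condorcet winner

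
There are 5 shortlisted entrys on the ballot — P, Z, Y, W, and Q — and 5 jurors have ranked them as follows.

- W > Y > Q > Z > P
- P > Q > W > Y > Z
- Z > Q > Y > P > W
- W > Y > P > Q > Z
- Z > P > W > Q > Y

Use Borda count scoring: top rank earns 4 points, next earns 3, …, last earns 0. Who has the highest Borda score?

Borda scores:
  P: 0 + 4 + 1 + 2 + 3 = 10
  Z: 1 + 0 + 4 + 0 + 4 = 9
  Y: 3 + 1 + 2 + 3 + 0 = 9
  W: 4 + 2 + 0 + 4 + 2 = 12
  Q: 2 + 3 + 3 + 1 + 1 = 10
W has the highest total.

W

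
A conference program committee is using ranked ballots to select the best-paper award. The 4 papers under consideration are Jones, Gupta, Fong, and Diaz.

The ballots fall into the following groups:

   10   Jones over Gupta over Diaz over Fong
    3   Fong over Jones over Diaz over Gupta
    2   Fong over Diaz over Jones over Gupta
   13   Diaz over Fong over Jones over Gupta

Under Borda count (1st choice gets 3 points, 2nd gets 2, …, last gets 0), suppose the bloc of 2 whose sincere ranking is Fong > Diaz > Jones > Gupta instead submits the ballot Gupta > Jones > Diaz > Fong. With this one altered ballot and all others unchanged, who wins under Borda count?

Borda totals with the altered ballot: Jones 53, Gupta 26, Fong 35, Diaz 54.
The winner is unchanged: still Diaz.

Diaz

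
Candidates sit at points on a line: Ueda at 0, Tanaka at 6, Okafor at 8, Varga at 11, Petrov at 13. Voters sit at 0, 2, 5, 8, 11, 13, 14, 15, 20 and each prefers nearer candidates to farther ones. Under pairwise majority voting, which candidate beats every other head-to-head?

With single-peaked preferences on a line, the Condorcet winner is the candidate closest to the median voter.
The median voter (position 11) is closest to Varga at 11.
Check: Varga vs Tanaka — voters closer to Varga: 5 of 9.

Varga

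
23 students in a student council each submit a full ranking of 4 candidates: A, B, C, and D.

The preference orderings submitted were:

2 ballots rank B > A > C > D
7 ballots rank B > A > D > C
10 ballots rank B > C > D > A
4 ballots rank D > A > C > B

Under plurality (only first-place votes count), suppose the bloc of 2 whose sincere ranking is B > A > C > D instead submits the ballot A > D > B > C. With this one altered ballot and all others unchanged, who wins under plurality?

B

First-place totals with the altered ballot: A 2, B 17, C 0, D 4.
The winner is unchanged: still B.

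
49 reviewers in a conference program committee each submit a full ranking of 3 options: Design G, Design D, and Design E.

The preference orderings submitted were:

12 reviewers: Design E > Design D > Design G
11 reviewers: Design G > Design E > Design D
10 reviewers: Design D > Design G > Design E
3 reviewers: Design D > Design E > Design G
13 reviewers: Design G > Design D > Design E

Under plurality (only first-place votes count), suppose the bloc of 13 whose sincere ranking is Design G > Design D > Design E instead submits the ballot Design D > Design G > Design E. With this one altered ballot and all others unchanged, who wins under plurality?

First-place totals with the altered ballot: Design G 11, Design D 26, Design E 12.
The switch changes the winner from Design G to Design D.

Design D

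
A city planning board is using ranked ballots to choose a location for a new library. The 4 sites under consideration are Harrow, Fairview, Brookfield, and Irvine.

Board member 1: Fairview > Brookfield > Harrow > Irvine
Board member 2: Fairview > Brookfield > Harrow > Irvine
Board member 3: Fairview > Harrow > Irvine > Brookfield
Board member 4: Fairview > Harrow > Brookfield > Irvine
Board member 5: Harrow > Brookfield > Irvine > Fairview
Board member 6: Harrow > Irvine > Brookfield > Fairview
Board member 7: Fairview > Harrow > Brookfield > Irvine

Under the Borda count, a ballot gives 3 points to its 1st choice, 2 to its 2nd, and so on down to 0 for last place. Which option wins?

Fairview

Borda scores:
  Harrow: 1 + 1 + 2 + 2 + 3 + 3 + 2 = 14
  Fairview: 3 + 3 + 3 + 3 + 0 + 0 + 3 = 15
  Brookfield: 2 + 2 + 0 + 1 + 2 + 1 + 1 = 9
  Irvine: 0 + 0 + 1 + 0 + 1 + 2 + 0 = 4
Fairview has the highest total.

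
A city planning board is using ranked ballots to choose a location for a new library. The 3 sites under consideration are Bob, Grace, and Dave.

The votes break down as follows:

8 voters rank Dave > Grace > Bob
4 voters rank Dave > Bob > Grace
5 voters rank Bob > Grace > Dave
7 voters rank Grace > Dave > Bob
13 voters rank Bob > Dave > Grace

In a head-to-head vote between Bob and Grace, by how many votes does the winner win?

Ballots ranking Bob above Grace: 4+5+13 = 22.
Ballots ranking Grace above Bob: 8+7 = 15.
Bob wins 22–15, a margin of 7.

7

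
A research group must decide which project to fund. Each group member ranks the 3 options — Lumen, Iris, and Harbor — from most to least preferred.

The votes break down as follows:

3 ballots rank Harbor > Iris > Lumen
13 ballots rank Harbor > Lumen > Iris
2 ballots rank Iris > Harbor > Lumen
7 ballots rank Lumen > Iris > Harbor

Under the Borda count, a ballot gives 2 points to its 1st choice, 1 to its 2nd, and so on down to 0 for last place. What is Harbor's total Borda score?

Borda scores:
  Lumen: 3·0 + 13·1 + 2·0 + 7·2 = 27
  Iris: 3·1 + 13·0 + 2·2 + 7·1 = 14
  Harbor: 3·2 + 13·2 + 2·1 + 7·0 = 34

34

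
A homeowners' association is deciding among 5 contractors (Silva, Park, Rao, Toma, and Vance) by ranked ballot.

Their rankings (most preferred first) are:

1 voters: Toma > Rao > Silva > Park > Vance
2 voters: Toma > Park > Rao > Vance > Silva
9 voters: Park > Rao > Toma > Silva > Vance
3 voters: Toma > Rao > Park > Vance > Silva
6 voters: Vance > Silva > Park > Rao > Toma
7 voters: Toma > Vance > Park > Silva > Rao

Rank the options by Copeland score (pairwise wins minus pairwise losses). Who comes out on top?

Park

Pairwise results:
  Silva vs Park: Park wins 21–7.
  Silva vs Rao: Rao wins 15–13.
  Silva vs Toma: Toma wins 22–6.
  Silva vs Vance: Vance wins 18–10.
  Park vs Rao: Park wins 24–4.
  Park vs Toma: Park wins 15–13.
  Park vs Vance: Park wins 15–13.
  Rao vs Toma: Rao wins 15–13.
  Rao vs Vance: Rao wins 15–13.
  Toma vs Vance: Toma wins 22–6.
Copeland scores (wins − losses):
  Silva: 0 − 4 = -4
  Park: 4 − 0 = 4
  Rao: 3 − 1 = 2
  Toma: 2 − 2 = 0
  Vance: 1 − 3 = -2
Park has the best Copeland score.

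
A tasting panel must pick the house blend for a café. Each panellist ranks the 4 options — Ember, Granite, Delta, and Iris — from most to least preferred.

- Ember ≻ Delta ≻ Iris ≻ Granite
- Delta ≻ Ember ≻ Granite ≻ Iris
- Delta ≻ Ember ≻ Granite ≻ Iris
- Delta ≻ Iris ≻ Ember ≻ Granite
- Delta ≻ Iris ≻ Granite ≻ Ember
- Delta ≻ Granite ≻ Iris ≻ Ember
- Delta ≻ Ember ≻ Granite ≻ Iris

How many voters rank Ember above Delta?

Ballots ranking Ember above Delta: 1.
Ballots ranking Delta above Ember: 6.
So 1 of 7 voters prefer Ember to Delta.

1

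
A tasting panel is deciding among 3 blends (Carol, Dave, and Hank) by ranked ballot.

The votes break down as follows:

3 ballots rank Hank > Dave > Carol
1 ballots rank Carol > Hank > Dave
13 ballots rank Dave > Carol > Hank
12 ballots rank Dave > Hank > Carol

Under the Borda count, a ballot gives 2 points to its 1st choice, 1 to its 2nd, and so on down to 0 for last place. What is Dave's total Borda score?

53

Borda scores:
  Carol: 3·0 + 2 + 13·1 + 12·0 = 15
  Dave: 3·1 + 0 + 13·2 + 12·2 = 53
  Hank: 3·2 + 1 + 13·0 + 12·1 = 19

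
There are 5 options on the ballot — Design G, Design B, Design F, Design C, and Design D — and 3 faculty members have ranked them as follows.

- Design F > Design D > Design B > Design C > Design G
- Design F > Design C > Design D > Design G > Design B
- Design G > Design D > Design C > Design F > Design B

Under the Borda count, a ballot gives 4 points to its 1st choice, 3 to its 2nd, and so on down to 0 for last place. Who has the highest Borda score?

Design F

Borda scores:
  Design G: 0 + 1 + 4 = 5
  Design B: 2 + 0 + 0 = 2
  Design F: 4 + 4 + 1 = 9
  Design C: 1 + 3 + 2 = 6
  Design D: 3 + 2 + 3 = 8
Design F has the highest total.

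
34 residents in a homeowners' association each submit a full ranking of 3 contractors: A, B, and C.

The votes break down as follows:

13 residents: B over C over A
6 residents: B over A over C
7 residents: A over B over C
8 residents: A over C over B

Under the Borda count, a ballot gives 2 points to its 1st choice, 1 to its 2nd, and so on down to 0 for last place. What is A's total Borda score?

36

Borda scores:
  A: 13·0 + 6·1 + 7·2 + 8·2 = 36
  B: 13·2 + 6·2 + 7·1 + 8·0 = 45
  C: 13·1 + 6·0 + 7·0 + 8·1 = 21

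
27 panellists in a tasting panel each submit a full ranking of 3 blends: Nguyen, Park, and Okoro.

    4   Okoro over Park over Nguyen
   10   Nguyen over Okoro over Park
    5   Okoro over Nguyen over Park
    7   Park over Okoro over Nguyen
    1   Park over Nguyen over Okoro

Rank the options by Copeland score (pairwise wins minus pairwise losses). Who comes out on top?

Pairwise results:
  Nguyen vs Park: Nguyen wins 15–12.
  Nguyen vs Okoro: Okoro wins 16–11.
  Park vs Okoro: Okoro wins 19–8.
Copeland scores (wins − losses):
  Nguyen: 1 − 1 = 0
  Park: 0 − 2 = -2
  Okoro: 2 − 0 = 2
Okoro has the best Copeland score.

Okoro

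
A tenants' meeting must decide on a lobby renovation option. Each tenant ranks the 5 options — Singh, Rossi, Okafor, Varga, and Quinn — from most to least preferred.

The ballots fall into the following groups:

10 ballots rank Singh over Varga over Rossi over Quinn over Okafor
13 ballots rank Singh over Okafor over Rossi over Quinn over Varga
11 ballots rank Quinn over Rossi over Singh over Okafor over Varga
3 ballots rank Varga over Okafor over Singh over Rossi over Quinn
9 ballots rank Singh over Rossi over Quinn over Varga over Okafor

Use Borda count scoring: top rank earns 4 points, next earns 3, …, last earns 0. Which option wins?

Singh

Borda scores:
  Singh: 10·4 + 13·4 + 11·2 + 3·2 + 9·4 = 156
  Rossi: 10·2 + 13·2 + 11·3 + 3·1 + 9·3 = 109
  Okafor: 10·0 + 13·3 + 11·1 + 3·3 + 9·0 = 59
  Varga: 10·3 + 13·0 + 11·0 + 3·4 + 9·1 = 51
  Quinn: 10·1 + 13·1 + 11·4 + 3·0 + 9·2 = 85
Singh has the highest total.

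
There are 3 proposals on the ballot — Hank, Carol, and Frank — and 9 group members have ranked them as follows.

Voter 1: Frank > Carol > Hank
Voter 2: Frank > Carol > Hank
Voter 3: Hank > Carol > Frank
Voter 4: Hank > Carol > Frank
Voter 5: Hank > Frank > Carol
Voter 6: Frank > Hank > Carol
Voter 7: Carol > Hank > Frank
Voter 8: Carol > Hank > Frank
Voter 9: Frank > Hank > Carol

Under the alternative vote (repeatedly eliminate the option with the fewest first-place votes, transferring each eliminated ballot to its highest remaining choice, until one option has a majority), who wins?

Hank

Round 1: Frank 4, Hank 3, Carol 2. Carol has the fewest and is eliminated.
Round 2: Hank 5, Frank 4. Hank has a majority.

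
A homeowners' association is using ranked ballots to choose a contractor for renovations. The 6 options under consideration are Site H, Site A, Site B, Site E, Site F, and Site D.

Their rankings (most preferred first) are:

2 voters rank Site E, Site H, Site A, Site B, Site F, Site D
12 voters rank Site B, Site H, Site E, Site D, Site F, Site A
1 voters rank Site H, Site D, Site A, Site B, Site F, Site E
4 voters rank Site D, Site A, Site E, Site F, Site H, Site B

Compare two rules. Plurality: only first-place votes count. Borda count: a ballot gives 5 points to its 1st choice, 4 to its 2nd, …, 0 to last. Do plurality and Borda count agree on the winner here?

Plurality first-place counts: Site H 1, Site A 0, Site B 12, Site E 2, Site F 0, Site D 4 → Site B.
Borda totals: Site H 65, Site A 25, Site B 66, Site E 58, Site F 23, Site D 48 → Site B.
The two rules agree on Site B.

Yes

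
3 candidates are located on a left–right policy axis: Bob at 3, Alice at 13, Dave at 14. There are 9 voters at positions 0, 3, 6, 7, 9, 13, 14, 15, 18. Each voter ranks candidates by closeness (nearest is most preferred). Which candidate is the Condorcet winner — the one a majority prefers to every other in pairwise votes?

Alice

With single-peaked preferences on a line, the Condorcet winner is the candidate closest to the median voter.
The median voter (position 9) is closest to Alice at 13.
Check: Alice vs Dave — voters closer to Alice: 6 of 9.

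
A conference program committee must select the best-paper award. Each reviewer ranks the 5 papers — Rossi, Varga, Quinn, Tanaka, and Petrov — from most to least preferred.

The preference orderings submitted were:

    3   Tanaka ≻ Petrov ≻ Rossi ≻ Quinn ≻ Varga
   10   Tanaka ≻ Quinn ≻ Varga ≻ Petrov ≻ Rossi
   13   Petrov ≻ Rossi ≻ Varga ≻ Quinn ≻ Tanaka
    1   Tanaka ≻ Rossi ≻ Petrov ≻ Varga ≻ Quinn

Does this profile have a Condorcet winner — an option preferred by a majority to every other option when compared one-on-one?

Yes

Head-to-head results (27 voters total):
Rossi vs Varga: Rossi wins 17–10.
Rossi vs Quinn: Rossi wins 17–10.
Rossi vs Tanaka: Tanaka wins 14–13.
Rossi vs Petrov: Petrov wins 26–1.
Varga vs Quinn: Varga wins 14–13.
Varga vs Tanaka: Tanaka wins 14–13.
Varga vs Petrov: Petrov wins 17–10.
Quinn vs Tanaka: Tanaka wins 14–13.
Quinn vs Petrov: Petrov wins 17–10.
Tanaka vs Petrov: Tanaka wins 14–13.
Tanaka beats each rival — Rossi (14–13), Varga (14–13), Quinn (14–13), Petrov (14–13) — so Tanaka is the Condorcet winner.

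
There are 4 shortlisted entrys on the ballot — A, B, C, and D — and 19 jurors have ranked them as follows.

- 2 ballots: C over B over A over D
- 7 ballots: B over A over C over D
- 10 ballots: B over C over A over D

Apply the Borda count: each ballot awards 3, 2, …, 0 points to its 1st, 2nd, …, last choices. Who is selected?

Borda scores:
  A: 2·1 + 7·2 + 10·1 = 26
  B: 2·2 + 7·3 + 10·3 = 55
  C: 2·3 + 7·1 + 10·2 = 33
  D: 2·0 + 7·0 + 10·0 = 0
B has the highest total.

B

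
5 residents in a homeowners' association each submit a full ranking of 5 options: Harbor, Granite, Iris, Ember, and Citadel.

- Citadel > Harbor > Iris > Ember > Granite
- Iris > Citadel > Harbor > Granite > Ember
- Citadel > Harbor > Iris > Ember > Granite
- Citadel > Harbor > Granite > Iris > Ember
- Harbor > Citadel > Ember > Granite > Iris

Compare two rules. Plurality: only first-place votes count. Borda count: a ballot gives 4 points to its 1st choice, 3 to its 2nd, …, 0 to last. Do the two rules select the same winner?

Yes

Plurality first-place counts: Harbor 1, Granite 0, Iris 1, Ember 0, Citadel 3 → Citadel.
Borda totals: Harbor 15, Granite 4, Iris 9, Ember 4, Citadel 18 → Citadel.
The two rules agree on Citadel.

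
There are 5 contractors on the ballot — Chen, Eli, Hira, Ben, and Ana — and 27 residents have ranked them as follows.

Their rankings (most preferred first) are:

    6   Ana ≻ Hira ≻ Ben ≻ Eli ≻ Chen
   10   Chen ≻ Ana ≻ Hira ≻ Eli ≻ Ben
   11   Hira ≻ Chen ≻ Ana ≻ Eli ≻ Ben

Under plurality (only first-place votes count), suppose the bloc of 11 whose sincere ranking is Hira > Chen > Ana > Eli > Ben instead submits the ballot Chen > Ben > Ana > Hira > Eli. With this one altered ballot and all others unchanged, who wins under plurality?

First-place totals with the altered ballot: Chen 21, Eli 0, Hira 0, Ben 0, Ana 6.
The switch changes the winner from Hira to Chen.

Chen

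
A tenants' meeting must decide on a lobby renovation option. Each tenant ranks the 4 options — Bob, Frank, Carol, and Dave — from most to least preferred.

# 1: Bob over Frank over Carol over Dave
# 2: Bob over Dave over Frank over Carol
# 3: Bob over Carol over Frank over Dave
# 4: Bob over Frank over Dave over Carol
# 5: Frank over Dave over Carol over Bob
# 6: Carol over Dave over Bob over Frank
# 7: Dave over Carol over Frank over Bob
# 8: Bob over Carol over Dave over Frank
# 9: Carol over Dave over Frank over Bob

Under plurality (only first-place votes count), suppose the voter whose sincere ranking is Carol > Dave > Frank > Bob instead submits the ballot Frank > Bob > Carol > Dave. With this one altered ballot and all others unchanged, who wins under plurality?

Bob

First-place totals with the altered ballot: Bob 5, Frank 2, Carol 1, Dave 1.
The winner is unchanged: still Bob.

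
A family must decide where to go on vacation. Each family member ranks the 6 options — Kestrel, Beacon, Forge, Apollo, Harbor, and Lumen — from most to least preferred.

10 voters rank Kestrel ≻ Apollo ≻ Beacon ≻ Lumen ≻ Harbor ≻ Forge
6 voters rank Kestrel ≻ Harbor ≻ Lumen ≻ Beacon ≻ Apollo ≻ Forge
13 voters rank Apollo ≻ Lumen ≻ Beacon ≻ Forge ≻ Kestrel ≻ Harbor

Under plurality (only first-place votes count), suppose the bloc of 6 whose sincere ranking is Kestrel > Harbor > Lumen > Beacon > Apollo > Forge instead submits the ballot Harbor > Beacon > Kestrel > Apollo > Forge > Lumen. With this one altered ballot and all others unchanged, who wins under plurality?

Apollo

First-place totals with the altered ballot: Kestrel 10, Beacon 0, Forge 0, Apollo 13, Harbor 6, Lumen 0.
The switch changes the winner from Kestrel to Apollo.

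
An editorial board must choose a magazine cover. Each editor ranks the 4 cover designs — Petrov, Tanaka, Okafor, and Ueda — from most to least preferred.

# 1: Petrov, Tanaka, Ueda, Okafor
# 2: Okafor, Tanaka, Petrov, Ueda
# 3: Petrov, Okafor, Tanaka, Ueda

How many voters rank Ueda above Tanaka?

Ballots ranking Ueda above Tanaka: 0.
Ballots ranking Tanaka above Ueda: 3.
So 0 of 3 voters prefer Ueda to Tanaka.

0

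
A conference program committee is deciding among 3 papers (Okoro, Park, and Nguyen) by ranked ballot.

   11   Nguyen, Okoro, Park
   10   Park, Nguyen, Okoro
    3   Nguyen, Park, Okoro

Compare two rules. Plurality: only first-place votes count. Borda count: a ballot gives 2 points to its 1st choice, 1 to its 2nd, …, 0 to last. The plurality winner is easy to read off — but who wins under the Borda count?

Plurality first-place counts: Okoro 0, Park 10, Nguyen 14 → Nguyen.
Borda totals: Okoro 11, Park 23, Nguyen 38 → Nguyen.

Nguyen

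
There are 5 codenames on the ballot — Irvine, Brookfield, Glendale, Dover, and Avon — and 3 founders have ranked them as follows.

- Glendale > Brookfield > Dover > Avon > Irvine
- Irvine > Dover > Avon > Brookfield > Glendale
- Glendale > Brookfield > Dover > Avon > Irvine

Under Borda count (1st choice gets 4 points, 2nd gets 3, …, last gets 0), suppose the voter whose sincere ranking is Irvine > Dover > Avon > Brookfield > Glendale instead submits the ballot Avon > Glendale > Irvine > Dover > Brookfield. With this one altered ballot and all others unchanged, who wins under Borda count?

Glendale

Borda totals with the altered ballot: Irvine 2, Brookfield 6, Glendale 11, Dover 5, Avon 6.
The winner is unchanged: still Glendale.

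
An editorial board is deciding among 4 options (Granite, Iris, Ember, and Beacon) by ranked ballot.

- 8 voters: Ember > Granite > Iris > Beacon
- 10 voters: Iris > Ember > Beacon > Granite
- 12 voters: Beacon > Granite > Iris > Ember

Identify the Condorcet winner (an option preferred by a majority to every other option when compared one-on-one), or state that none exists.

None — there is no Condorcet winner

Head-to-head results (30 voters total):
Granite vs Iris: Granite wins 20–10.
Granite vs Ember: Ember wins 18–12.
Granite vs Beacon: Beacon wins 22–8.
Iris vs Ember: Iris wins 22–8.
Iris vs Beacon: Iris wins 18–12.
Ember vs Beacon: Ember wins 18–12.
No candidate beats all others: Granite beats Iris beats Ember beats Granite, a majority cycle.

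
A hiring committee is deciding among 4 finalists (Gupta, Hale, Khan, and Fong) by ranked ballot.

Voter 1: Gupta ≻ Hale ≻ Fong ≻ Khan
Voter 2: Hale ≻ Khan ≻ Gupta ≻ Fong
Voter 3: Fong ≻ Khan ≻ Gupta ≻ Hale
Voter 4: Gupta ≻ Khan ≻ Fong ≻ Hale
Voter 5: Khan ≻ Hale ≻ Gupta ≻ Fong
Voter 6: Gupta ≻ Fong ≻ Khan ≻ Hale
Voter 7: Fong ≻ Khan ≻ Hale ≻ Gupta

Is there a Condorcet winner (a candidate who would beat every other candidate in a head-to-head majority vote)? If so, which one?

Head-to-head results (7 voters total):
Gupta vs Hale: Gupta wins 4–3.
Gupta vs Khan: Khan wins 4–3.
Gupta vs Fong: Gupta wins 5–2.
Hale vs Khan: Khan wins 5–2.
Hale vs Fong: Fong wins 4–3.
Khan vs Fong: Fong wins 4–3.
No candidate beats all others: Gupta beats Fong beats Khan beats Gupta, a majority cycle.

None — there is no Condorcet winner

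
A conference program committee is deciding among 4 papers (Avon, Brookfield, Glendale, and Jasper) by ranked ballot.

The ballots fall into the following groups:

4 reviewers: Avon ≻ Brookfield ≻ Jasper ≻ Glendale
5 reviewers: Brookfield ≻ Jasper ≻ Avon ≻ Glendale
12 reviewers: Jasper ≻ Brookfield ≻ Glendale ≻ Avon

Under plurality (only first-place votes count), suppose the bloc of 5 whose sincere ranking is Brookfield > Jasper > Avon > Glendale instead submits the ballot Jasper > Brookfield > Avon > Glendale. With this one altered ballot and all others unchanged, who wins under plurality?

Jasper

First-place totals with the altered ballot: Avon 4, Brookfield 0, Glendale 0, Jasper 17.
The winner is unchanged: still Jasper.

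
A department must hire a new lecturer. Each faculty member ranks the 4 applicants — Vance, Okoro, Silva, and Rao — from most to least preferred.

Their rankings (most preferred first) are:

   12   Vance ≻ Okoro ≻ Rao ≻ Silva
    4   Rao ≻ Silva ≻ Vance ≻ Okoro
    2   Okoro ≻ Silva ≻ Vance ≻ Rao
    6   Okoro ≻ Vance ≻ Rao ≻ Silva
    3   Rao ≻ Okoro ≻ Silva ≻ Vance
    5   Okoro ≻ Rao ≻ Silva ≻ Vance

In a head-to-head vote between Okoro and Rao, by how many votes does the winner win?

18

Ballots ranking Okoro above Rao: 12+2+6+5 = 25.
Ballots ranking Rao above Okoro: 4+3 = 7.
Okoro wins 25–7, a margin of 18.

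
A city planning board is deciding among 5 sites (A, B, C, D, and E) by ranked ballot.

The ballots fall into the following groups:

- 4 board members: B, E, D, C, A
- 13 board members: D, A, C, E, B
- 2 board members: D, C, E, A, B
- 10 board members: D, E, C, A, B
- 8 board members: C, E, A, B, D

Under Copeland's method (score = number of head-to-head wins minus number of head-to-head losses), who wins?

Pairwise results:
  A vs B: A wins 33–4.
  A vs C: C wins 24–13.
  A vs D: D wins 29–8.
  A vs E: E wins 24–13.
  B vs C: C wins 33–4.
  B vs D: D wins 25–12.
  B vs E: E wins 33–4.
  C vs D: D wins 29–8.
  C vs E: C wins 23–14.
  D vs E: D wins 25–12.
Copeland scores (wins − losses):
  A: 1 − 3 = -2
  B: 0 − 4 = -4
  C: 3 − 1 = 2
  D: 4 − 0 = 4
  E: 2 − 2 = 0
D has the best Copeland score.

D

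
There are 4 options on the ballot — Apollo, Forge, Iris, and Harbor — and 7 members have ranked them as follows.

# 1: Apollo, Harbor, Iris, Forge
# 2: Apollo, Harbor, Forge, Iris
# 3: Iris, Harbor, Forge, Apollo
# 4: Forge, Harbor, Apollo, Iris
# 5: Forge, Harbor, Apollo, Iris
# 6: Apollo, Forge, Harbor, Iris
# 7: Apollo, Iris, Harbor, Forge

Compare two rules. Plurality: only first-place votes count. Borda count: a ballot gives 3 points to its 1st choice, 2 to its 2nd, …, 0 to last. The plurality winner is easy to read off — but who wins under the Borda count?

Apollo

Plurality first-place counts: Apollo 4, Forge 2, Iris 1, Harbor 0 → Apollo.
Borda totals: Apollo 14, Forge 10, Iris 6, Harbor 12 → Apollo.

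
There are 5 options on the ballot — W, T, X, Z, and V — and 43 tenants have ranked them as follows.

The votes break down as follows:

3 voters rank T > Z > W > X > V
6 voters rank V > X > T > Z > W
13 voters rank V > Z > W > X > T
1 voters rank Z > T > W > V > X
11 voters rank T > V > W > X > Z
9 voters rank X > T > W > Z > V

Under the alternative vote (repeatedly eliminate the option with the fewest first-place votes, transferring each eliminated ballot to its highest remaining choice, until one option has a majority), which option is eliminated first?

Round 1: V 19, T 14, X 9, Z 1, W 0. W has the fewest and is eliminated.
Round 2: V 19, T 14, X 9, Z 1. Z has the fewest and is eliminated.
Round 3: V 19, T 15, X 9. X has the fewest and is eliminated.
Round 4: T 24, V 19. T has a majority.

W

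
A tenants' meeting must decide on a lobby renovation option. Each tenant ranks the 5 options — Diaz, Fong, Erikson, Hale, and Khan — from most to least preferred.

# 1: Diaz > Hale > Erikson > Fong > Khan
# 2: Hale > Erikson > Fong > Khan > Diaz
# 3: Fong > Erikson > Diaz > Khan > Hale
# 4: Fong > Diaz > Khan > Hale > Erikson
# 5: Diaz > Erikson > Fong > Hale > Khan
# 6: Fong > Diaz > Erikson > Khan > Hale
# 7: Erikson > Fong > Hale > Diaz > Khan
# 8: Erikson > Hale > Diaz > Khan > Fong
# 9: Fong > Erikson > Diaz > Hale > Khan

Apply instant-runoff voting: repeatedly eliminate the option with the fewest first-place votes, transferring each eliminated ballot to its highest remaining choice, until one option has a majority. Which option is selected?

Erikson

Round 1: Fong 4, Diaz 2, Erikson 2, Hale 1, Khan 0. Khan has the fewest and is eliminated.
Round 2: Fong 4, Diaz 2, Erikson 2, Hale 1. Hale has the fewest and is eliminated.
Round 3: Fong 4, Erikson 3, Diaz 2. Diaz has the fewest and is eliminated.
Round 4: Erikson 5, Fong 4. Erikson has a majority.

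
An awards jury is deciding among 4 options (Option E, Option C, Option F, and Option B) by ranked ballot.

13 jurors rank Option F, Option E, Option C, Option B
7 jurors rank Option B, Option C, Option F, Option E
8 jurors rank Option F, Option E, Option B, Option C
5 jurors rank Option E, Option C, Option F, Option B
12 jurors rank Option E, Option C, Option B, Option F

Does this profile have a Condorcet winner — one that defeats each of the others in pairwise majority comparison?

Head-to-head results (45 voters total):
Option E vs Option C: Option E wins 38–7.
Option E vs Option F: Option F wins 28–17.
Option E vs Option B: Option E wins 38–7.
Option C vs Option F: Option C wins 24–21.
Option C vs Option B: Option C wins 30–15.
Option F vs Option B: Option F wins 26–19.
No candidate beats all others: Option E beats Option C beats Option F beats Option E, a majority cycle.

No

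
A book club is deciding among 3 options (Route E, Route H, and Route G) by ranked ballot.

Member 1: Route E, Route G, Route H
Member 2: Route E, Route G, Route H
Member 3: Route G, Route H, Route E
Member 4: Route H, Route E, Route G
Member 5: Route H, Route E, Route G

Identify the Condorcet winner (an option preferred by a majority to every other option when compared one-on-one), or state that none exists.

Head-to-head results (5 voters total):
Route E vs Route H: Route H wins 3–2.
Route E vs Route G: Route E wins 4–1.
Route H vs Route G: Route G wins 3–2.
No candidate beats all others: Route E beats Route G beats Route H beats Route E, a majority cycle.

No Condorcet winner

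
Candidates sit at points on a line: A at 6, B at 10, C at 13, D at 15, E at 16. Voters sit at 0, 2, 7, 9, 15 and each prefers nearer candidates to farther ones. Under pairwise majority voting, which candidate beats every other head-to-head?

A

With single-peaked preferences on a line, the Condorcet winner is the candidate closest to the median voter.
The median voter (position 7) is closest to A at 6.
Check: A vs C — voters closer to A: 4 of 5.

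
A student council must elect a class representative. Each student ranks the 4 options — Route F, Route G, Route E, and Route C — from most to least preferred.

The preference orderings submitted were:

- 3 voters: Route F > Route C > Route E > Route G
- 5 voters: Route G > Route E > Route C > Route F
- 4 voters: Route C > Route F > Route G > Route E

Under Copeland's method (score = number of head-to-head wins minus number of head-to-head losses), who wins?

Pairwise results:
  Route F vs Route G: Route F wins 7–5.
  Route F vs Route E: Route F wins 7–5.
  Route F vs Route C: Route C wins 9–3.
  Route G vs Route E: Route G wins 9–3.
  Route G vs Route C: Route C wins 7–5.
  Route E vs Route C: Route C wins 7–5.
Copeland scores (wins − losses):
  Route F: 2 − 1 = 1
  Route G: 1 − 2 = -1
  Route E: 0 − 3 = -3
  Route C: 3 − 0 = 3
Route C has the best Copeland score.

Route C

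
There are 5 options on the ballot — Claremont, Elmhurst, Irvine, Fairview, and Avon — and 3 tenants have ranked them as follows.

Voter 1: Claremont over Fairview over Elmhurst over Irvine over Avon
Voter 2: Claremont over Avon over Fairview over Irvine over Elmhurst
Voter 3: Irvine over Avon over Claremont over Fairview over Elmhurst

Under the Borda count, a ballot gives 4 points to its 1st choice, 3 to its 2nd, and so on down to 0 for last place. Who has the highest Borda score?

Claremont

Borda scores:
  Claremont: 4 + 4 + 2 = 10
  Elmhurst: 2 + 0 + 0 = 2
  Irvine: 1 + 1 + 4 = 6
  Fairview: 3 + 2 + 1 = 6
  Avon: 0 + 3 + 3 = 6
Claremont has the highest total.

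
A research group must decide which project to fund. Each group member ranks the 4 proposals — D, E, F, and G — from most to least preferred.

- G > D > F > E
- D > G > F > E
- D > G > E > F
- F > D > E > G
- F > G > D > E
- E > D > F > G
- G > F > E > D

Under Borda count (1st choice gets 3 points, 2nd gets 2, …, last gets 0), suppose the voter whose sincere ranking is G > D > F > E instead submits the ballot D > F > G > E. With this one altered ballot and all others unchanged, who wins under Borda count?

D

Borda totals with the altered ballot: D 14, E 6, F 12, G 10.
The winner is unchanged: still D.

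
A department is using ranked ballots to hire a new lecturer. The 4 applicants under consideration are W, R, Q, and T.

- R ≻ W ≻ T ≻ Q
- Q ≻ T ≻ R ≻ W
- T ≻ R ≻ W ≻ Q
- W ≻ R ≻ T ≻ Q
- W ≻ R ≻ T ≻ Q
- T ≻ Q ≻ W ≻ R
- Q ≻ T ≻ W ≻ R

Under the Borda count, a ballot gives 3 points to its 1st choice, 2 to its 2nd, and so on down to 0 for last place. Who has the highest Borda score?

T

Borda scores:
  W: 2 + 0 + 1 + 3 + 3 + 1 + 1 = 11
  R: 3 + 1 + 2 + 2 + 2 + 0 + 0 = 10
  Q: 0 + 3 + 0 + 0 + 0 + 2 + 3 = 8
  T: 1 + 2 + 3 + 1 + 1 + 3 + 2 = 13
T has the highest total.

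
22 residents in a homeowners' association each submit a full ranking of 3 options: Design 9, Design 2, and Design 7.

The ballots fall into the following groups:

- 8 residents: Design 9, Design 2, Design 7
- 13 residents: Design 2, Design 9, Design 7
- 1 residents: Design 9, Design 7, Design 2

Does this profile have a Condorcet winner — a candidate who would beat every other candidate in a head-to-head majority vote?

Head-to-head results (22 voters total):
Design 9 vs Design 2: Design 2 wins 13–9.
Design 9 vs Design 7: Design 9 wins 22–0.
Design 2 vs Design 7: Design 2 wins 21–1.
Design 2 beats each rival — Design 9 (13–9), Design 7 (21–1) — so Design 2 is the Condorcet winner.

Yes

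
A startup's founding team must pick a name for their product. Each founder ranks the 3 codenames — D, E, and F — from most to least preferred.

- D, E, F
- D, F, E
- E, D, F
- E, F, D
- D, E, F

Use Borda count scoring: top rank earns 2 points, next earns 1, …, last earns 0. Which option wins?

D

Borda scores:
  D: 2 + 2 + 1 + 0 + 2 = 7
  E: 1 + 0 + 2 + 2 + 1 = 6
  F: 0 + 1 + 0 + 1 + 0 = 2
D has the highest total.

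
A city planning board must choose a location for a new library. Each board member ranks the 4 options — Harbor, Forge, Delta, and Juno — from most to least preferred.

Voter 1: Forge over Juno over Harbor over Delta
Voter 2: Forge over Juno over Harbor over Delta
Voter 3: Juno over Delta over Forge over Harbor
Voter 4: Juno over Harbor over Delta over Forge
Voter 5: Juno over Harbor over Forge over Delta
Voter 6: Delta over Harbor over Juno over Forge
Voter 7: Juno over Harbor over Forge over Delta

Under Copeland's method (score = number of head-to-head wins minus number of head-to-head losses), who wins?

Juno

Pairwise results:
  Harbor vs Forge: Harbor wins 4–3.
  Harbor vs Delta: Harbor wins 5–2.
  Harbor vs Juno: Juno wins 6–1.
  Forge vs Delta: Forge wins 4–3.
  Forge vs Juno: Juno wins 5–2.
  Delta vs Juno: Juno wins 6–1.
Copeland scores (wins − losses):
  Harbor: 2 − 1 = 1
  Forge: 1 − 2 = -1
  Delta: 0 − 3 = -3
  Juno: 3 − 0 = 3
Juno has the best Copeland score.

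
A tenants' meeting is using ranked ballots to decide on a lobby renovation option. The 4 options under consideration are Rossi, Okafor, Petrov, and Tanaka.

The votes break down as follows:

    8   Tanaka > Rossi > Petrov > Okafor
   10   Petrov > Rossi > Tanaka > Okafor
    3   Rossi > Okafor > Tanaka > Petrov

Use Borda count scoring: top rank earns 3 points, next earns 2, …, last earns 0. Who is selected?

Borda scores:
  Rossi: 8·2 + 10·2 + 3·3 = 45
  Okafor: 8·0 + 10·0 + 3·2 = 6
  Petrov: 8·1 + 10·3 + 3·0 = 38
  Tanaka: 8·3 + 10·1 + 3·1 = 37
Rossi has the highest total.

Rossi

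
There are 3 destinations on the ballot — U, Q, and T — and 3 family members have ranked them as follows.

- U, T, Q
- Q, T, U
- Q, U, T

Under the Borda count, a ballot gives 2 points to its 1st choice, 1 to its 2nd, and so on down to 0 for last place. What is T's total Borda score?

Borda scores:
  U: 2 + 0 + 1 = 3
  Q: 0 + 2 + 2 = 4
  T: 1 + 1 + 0 = 2

2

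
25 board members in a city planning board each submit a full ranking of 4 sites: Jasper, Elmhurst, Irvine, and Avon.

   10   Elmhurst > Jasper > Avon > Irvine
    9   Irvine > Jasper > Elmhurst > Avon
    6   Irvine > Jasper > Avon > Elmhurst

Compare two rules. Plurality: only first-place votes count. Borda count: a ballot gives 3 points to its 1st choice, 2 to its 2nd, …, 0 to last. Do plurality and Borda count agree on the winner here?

Plurality first-place counts: Jasper 0, Elmhurst 10, Irvine 15, Avon 0 → Irvine.
Borda totals: Jasper 50, Elmhurst 39, Irvine 45, Avon 16 → Jasper.
The two rules disagree: plurality picks Irvine, Borda picks Jasper.

No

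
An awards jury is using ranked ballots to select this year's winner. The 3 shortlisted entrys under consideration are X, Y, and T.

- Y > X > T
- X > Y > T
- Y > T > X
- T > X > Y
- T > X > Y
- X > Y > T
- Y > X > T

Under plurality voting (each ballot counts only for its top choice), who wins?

First-place vote totals:
  X: 2
  Y: 3
  T: 2
Y has the most first-place votes.

Y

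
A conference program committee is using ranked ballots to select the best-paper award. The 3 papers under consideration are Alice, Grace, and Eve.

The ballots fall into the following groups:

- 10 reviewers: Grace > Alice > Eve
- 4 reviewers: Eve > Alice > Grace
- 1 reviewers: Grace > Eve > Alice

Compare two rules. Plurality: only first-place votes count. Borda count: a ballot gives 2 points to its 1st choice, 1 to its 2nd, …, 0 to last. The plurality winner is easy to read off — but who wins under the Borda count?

Plurality first-place counts: Alice 0, Grace 11, Eve 4 → Grace.
Borda totals: Alice 14, Grace 22, Eve 9 → Grace.

Grace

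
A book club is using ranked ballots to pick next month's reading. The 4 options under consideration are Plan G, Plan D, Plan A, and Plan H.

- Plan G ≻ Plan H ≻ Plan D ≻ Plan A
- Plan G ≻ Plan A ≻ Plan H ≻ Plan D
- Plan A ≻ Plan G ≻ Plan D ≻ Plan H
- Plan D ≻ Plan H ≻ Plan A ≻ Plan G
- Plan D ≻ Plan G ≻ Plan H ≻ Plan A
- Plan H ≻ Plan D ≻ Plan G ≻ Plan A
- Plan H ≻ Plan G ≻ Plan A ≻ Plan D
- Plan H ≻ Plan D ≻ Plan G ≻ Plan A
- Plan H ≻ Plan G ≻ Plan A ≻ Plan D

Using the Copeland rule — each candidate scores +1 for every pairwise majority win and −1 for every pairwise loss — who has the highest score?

Pairwise results:
  Plan G vs Plan D: Plan G wins 5–4.
  Plan G vs Plan A: Plan G wins 7–2.
  Plan G vs Plan H: Plan H wins 5–4.
  Plan D vs Plan A: Plan D wins 5–4.
  Plan D vs Plan H: Plan H wins 6–3.
  Plan A vs Plan H: Plan H wins 7–2.
Copeland scores (wins − losses):
  Plan G: 2 − 1 = 1
  Plan D: 1 − 2 = -1
  Plan A: 0 − 3 = -3
  Plan H: 3 − 0 = 3
Plan H has the best Copeland score.

Plan H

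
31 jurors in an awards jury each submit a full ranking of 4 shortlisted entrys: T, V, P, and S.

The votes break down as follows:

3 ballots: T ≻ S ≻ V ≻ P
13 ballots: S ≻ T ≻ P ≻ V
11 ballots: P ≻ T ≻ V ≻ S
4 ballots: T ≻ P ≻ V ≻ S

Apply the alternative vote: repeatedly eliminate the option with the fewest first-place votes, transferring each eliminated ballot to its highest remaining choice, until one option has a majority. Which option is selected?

Round 1: S 13, P 11, T 7, V 0. V has the fewest and is eliminated.
Round 2: S 13, P 11, T 7. T has the fewest and is eliminated.
Round 3: S 16, P 15. S has a majority.

S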